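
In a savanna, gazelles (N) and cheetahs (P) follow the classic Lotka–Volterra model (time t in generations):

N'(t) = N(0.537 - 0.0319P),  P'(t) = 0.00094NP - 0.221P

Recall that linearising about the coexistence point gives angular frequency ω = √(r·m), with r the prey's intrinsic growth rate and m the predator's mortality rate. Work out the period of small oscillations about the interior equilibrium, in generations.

T ≈ 18.2 generations

Here r = 0.537 and m = 0.221, so r·m = 0.119.
ω = √0.119 = 0.344 per generation, hence T = 2π/ω ≈ 18.2 generations.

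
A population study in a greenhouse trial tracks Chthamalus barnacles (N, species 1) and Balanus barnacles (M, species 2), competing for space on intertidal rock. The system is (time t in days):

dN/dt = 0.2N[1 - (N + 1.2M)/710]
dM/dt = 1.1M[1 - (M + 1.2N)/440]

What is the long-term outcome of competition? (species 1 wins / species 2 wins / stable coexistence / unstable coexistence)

species 1 excludes species 2

Compare the nullcline intercepts: K1/α12 = 710/1.2 = 592 > K2 = 440; K2/α21 = 440/1.2 = 367 < K1 = 710.
Since the inequalities point opposite ways, species 1 can invade but species 2 cannot.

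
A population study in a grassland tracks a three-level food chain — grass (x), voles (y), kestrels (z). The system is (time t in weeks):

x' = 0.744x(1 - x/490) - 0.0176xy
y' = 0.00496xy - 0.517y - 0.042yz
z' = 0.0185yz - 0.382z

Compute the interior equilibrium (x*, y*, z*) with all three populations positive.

From dz/dt = 0: 0.0185y* = 0.382, so y* = 20.6.
From dx/dt = 0: 0.744(1 - x*/490) = 0.0176·20.6, giving x* = 490·(1 - 0.488) = 251.
From dy/dt = 0: 0.00496·251 - 0.517 = 0.042z*, so z* = 0.726/0.042 = 17.3.

x* ≈ 251, y* ≈ 20.6, z* ≈ 17.3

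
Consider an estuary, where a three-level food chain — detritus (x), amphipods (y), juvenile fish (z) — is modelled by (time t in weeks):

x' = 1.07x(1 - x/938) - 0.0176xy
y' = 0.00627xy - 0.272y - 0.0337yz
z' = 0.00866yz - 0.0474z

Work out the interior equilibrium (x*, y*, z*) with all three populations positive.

From dz/dt = 0: 0.00866y* = 0.0474, so y* = 5.47.
From dx/dt = 0: 1.07(1 - x*/938) = 0.0176·5.47, giving x* = 938·(1 - 0.09) = 854.
From dy/dt = 0: 0.00627·854 - 0.272 = 0.0337z*, so z* = 5.08/0.0337 = 151.

x* ≈ 854, y* ≈ 5.47, z* ≈ 151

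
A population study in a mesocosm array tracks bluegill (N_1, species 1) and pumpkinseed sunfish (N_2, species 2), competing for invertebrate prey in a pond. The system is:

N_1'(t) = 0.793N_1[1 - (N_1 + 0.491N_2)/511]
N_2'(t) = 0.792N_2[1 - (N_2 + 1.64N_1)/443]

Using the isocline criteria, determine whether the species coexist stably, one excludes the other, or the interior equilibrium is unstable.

Compare the nullcline intercepts: K1/α12 = 511/0.491 = 1040 > K2 = 443; K2/α21 = 443/1.64 = 270 < K1 = 511.
Since the inequalities point opposite ways, species 1 can invade but species 2 cannot.

species 1 excludes species 2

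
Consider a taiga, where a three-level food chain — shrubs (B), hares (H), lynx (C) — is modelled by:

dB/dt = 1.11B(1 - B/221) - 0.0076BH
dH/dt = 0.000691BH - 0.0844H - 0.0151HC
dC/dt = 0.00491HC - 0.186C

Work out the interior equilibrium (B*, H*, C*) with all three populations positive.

B* ≈ 164, H* ≈ 37.9, C* ≈ 1.9

From dC/dt = 0: 0.00491H* = 0.186, so H* = 37.9.
From dB/dt = 0: 1.11(1 - B*/221) = 0.0076·37.9, giving B* = 221·(1 - 0.259) = 164.
From dH/dt = 0: 0.000691·164 - 0.0844 = 0.0151C*, so C* = 0.0287/0.0151 = 1.9.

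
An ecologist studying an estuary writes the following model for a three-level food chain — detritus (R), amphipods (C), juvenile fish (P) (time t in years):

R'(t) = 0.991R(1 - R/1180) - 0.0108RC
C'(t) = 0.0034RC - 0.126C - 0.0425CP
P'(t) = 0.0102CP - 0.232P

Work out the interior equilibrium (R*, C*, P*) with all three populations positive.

From dP/dt = 0: 0.0102C* = 0.232, so C* = 22.7.
From dR/dt = 0: 0.991(1 - R*/1180) = 0.0108·22.7, giving R* = 1180·(1 - 0.248) = 888.
From dC/dt = 0: 0.0034·888 - 0.126 = 0.0425P*, so P* = 2.89/0.0425 = 68.

R* ≈ 888, C* ≈ 22.7, P* ≈ 68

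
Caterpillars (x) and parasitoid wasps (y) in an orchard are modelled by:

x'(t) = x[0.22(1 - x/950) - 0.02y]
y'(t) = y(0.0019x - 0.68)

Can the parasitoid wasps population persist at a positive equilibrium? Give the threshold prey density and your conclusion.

Threshold x = 358; K > 358, so yes, the predator persists.

The predator equation gives dy/dt > 0 only when x > 0.68/0.0019 = 358.
Without the predator, x → K = 950. Since 950 > 358, the predator can invade and persist.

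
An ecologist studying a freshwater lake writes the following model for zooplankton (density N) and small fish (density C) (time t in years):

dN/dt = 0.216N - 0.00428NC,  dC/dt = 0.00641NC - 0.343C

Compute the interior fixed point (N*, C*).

Set dC/dt = 0 with C > 0: 0.00641N - 0.343 = 0, so N* = 0.343/0.00641 = 53.5.
Set dN/dt = 0 with N > 0: 0.216 - 0.00428C = 0, so C* = 0.216/0.00428 = 50.5.

N* ≈ 53.5, C* ≈ 50.5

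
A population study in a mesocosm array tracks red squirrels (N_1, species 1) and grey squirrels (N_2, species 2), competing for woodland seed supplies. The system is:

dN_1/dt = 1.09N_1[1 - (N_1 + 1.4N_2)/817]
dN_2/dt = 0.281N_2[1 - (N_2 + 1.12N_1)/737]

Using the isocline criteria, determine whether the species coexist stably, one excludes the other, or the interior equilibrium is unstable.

Compare the nullcline intercepts: K1/α12 = 817/1.4 = 584 < K2 = 737; K2/α21 = 737/1.12 = 658 < K1 = 817.
Since both are reversed, neither can invade when rare; the interior point is a saddle.

unstable coexistence (outcome depends on initial conditions)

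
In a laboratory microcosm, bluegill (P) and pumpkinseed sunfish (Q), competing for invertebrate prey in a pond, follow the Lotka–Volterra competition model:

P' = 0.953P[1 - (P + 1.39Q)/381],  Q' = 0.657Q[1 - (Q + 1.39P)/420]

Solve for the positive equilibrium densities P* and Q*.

P* ≈ 218, Q* ≈ 118

Setting both brackets to zero gives the nullclines P + 1.39Q = 381 and 1.39P + Q = 420.
Substituting Q = 420 - 1.39P into the first: P(1 - 1.39·1.39) = 381 - 1.39·420.
So P* = -203/-0.932 = 218, and then Q* = 420 - 1.39·218 = 118.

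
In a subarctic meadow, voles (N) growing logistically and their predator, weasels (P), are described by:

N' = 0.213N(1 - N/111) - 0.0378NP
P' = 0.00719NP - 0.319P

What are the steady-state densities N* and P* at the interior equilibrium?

From dP/dt = 0 with P > 0: 0.00719N* = 0.319, so N* = 44.4.
Substitute into dN/dt = 0: 0.213(1 - 44.4/111) = 0.0378P*.
The bracket is 0.6, giving P* = 0.128/0.0378 = 3.38.

N* ≈ 44.4, P* ≈ 3.38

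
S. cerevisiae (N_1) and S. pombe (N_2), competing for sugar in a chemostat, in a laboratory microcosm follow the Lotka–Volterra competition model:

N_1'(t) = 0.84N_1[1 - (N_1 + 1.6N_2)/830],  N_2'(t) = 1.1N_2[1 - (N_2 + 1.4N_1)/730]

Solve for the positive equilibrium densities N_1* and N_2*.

Setting both brackets to zero gives the nullclines N_1 + 1.6N_2 = 830 and 1.4N_1 + N_2 = 730.
Substituting N_2 = 730 - 1.4N_1 into the first: N_1(1 - 1.6·1.4) = 830 - 1.6·730.
So N_1* = -338/-1.24 = 273, and then N_2* = 730 - 1.4·273 = 348.

N_1* ≈ 273, N_2* ≈ 348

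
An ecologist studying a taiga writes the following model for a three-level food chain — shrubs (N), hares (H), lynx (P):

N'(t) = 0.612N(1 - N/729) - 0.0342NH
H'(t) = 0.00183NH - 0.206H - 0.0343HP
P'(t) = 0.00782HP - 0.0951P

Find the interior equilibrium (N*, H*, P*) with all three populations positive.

From dP/dt = 0: 0.00782H* = 0.0951, so H* = 12.2.
From dN/dt = 0: 0.612(1 - N*/729) = 0.0342·12.2, giving N* = 729·(1 - 0.68) = 234.
From dH/dt = 0: 0.00183·234 - 0.206 = 0.0343P*, so P* = 0.221/0.0343 = 6.46.

N* ≈ 234, H* ≈ 12.2, P* ≈ 6.46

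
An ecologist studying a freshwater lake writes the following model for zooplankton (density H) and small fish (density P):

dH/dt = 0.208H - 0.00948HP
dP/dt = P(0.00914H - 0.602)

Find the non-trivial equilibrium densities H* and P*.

Set dP/dt = 0 with P > 0: 0.00914H - 0.602 = 0, so H* = 0.602/0.00914 = 65.9.
Set dH/dt = 0 with H > 0: 0.208 - 0.00948P = 0, so P* = 0.208/0.00948 = 21.9.

H* ≈ 65.9, P* ≈ 21.9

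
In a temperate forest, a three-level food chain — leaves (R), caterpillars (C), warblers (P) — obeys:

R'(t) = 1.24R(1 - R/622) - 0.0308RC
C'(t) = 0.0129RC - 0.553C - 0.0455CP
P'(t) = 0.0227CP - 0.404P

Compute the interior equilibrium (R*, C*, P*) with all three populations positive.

R* ≈ 347, C* ≈ 17.8, P* ≈ 86.2

From dP/dt = 0: 0.0227C* = 0.404, so C* = 17.8.
From dR/dt = 0: 1.24(1 - R*/622) = 0.0308·17.8, giving R* = 622·(1 - 0.442) = 347.
From dC/dt = 0: 0.0129·347 - 0.553 = 0.0455P*, so P* = 3.92/0.0455 = 86.2.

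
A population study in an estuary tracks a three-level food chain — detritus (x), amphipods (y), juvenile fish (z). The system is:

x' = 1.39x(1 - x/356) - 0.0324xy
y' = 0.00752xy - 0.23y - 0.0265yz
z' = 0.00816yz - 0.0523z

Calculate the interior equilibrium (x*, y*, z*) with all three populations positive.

From dz/dt = 0: 0.00816y* = 0.0523, so y* = 6.41.
From dx/dt = 0: 1.39(1 - x*/356) = 0.0324·6.41, giving x* = 356·(1 - 0.149) = 303.
From dy/dt = 0: 0.00752·303 - 0.23 = 0.0265z*, so z* = 2.05/0.0265 = 77.3.

x* ≈ 303, y* ≈ 6.41, z* ≈ 77.3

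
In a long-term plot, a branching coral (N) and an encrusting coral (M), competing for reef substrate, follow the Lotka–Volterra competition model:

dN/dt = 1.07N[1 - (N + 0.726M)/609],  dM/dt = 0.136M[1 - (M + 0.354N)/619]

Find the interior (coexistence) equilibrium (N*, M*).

N* ≈ 215, M* ≈ 543

Setting both brackets to zero gives the nullclines N + 0.726M = 609 and 0.354N + M = 619.
Substituting M = 619 - 0.354N into the first: N(1 - 0.726·0.354) = 609 - 0.726·619.
So N* = 160/0.743 = 215, and then M* = 619 - 0.354·215 = 543.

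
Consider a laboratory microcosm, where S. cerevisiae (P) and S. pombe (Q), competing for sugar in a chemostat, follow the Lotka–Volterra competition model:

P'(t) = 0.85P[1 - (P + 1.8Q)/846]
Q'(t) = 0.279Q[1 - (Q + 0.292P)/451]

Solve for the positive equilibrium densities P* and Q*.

Setting both brackets to zero gives the nullclines P + 1.8Q = 846 and 0.292P + Q = 451.
Substituting Q = 451 - 0.292P into the first: P(1 - 1.8·0.292) = 846 - 1.8·451.
So P* = 34.2/0.474 = 72.1, and then Q* = 451 - 0.292·72.1 = 430.

P* ≈ 72.1, Q* ≈ 430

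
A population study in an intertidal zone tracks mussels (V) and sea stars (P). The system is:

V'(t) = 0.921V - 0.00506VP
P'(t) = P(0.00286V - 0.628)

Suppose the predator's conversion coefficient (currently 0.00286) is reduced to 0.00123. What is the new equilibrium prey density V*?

At the interior fixed point, setting dP/dt = 0 with P > 0 fixes V* = (predator death rate)/(VP coefficient) — independent of the other coefficients.
With the change, V* = 0.628/0.00123 = 511; it rises from 220.

V* ≈ 511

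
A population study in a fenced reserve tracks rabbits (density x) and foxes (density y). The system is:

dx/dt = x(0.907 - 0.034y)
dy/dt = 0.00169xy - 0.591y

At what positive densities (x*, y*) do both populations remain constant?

Set dy/dt = 0 with y > 0: 0.00169x - 0.591 = 0, so x* = 0.591/0.00169 = 350.
Set dx/dt = 0 with x > 0: 0.907 - 0.034y = 0, so y* = 0.907/0.034 = 26.7.

x* ≈ 350, y* ≈ 26.7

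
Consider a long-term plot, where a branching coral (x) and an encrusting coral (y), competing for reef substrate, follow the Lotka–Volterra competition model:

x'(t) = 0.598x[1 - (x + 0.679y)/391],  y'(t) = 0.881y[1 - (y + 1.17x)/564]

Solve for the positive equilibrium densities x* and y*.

Setting both brackets to zero gives the nullclines x + 0.679y = 391 and 1.17x + y = 564.
Substituting y = 564 - 1.17x into the first: x(1 - 0.679·1.17) = 391 - 0.679·564.
So x* = 8.04/0.206 = 39.1, and then y* = 564 - 1.17·39.1 = 518.

x* ≈ 39.1, y* ≈ 518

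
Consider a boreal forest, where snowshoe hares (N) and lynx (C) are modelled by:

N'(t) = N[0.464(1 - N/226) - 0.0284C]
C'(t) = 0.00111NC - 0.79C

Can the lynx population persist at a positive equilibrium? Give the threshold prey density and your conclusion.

Threshold N = 712; K < 712, so no, the predator goes extinct.

The predator equation gives dC/dt > 0 only when N > 0.79/0.00111 = 712.
Without the predator, N → K = 226. Since 226 < 712, the predator cannot invade.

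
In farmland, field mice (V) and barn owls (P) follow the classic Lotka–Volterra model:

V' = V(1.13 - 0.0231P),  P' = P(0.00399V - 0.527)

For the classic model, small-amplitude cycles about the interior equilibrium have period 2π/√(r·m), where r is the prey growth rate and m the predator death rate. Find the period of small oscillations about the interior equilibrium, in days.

Here r = 1.13 and m = 0.527, so r·m = 0.596.
ω = √0.596 = 0.772 per day, hence T = 2π/ω ≈ 8.14 days.

T ≈ 8.14 days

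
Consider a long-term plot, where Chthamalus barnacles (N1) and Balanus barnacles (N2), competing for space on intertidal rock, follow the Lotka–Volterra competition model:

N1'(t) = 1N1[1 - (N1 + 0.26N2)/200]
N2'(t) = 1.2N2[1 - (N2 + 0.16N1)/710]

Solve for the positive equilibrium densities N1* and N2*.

N1* ≈ 16.1, N2* ≈ 707

Setting both brackets to zero gives the nullclines N1 + 0.26N2 = 200 and 0.16N1 + N2 = 710.
Substituting N2 = 710 - 0.16N1 into the first: N1(1 - 0.26·0.16) = 200 - 0.26·710.
So N1* = 15.4/0.958 = 16.1, and then N2* = 710 - 0.16·16.1 = 707.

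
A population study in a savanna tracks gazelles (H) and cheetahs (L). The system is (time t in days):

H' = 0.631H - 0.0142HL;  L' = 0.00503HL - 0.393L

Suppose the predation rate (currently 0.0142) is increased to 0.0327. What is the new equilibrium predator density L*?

At the interior fixed point, setting dH/dt = 0 with H > 0 fixes L* = (prey growth rate)/(HL coefficient) — independent of the other coefficients.
With the change, L* = 0.631/0.0327 = 19.3; it falls from 44.4.

L* ≈ 19.3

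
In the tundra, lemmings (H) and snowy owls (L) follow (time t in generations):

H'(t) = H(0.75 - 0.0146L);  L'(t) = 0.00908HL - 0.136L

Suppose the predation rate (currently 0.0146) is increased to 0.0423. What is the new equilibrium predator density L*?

At the interior fixed point, setting dH/dt = 0 with H > 0 fixes L* = (prey growth rate)/(HL coefficient) — independent of the other coefficients.
With the change, L* = 0.75/0.0423 = 17.7; it falls from 51.4.

L* ≈ 17.7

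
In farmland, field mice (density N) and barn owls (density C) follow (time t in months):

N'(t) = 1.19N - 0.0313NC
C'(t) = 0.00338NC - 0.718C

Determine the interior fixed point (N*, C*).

Set dC/dt = 0 with C > 0: 0.00338N - 0.718 = 0, so N* = 0.718/0.00338 = 212.
Set dN/dt = 0 with N > 0: 1.19 - 0.0313C = 0, so C* = 1.19/0.0313 = 38.

N* ≈ 212, C* ≈ 38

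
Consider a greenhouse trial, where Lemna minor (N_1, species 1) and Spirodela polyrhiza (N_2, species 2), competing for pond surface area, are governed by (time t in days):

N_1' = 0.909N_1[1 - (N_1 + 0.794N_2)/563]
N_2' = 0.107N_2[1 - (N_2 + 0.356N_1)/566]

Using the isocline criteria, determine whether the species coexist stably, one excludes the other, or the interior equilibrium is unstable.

stable coexistence

Compare the nullcline intercepts: K1/α12 = 563/0.794 = 709 > K2 = 566; K2/α21 = 566/0.356 = 1590 > K1 = 563.
Since both inequalities hold, each species can invade when rare, so the interior equilibrium is stable.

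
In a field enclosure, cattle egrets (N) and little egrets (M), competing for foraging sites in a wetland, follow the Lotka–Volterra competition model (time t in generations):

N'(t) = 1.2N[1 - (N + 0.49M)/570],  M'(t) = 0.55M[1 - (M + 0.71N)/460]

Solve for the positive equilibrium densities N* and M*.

N* ≈ 528, M* ≈ 84.8

Setting both brackets to zero gives the nullclines N + 0.49M = 570 and 0.71N + M = 460.
Substituting M = 460 - 0.71N into the first: N(1 - 0.49·0.71) = 570 - 0.49·460.
So N* = 345/0.652 = 528, and then M* = 460 - 0.71·528 = 84.8.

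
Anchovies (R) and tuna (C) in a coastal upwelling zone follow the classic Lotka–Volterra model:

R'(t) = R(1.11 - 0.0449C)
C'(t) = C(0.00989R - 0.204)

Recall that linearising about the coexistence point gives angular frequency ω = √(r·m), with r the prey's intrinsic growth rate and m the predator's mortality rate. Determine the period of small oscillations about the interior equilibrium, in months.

T ≈ 13.2 months

Here r = 1.11 and m = 0.204, so r·m = 0.226.
ω = √0.226 = 0.476 per month, hence T = 2π/ω ≈ 13.2 months.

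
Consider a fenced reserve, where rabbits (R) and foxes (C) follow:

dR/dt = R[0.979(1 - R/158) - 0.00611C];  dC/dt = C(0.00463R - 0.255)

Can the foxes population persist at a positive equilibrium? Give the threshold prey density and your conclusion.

The predator equation gives dC/dt > 0 only when R > 0.255/0.00463 = 55.1.
Without the predator, R → K = 158. Since 158 > 55.1, the predator can invade and persist.

Threshold R = 55.1; K > 55.1, so yes, the predator persists.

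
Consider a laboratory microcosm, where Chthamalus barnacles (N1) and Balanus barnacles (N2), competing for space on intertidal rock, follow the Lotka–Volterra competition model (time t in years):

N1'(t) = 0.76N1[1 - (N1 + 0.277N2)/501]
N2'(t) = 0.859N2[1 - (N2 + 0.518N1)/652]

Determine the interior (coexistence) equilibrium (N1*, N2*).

Setting both brackets to zero gives the nullclines N1 + 0.277N2 = 501 and 0.518N1 + N2 = 652.
Substituting N2 = 652 - 0.518N1 into the first: N1(1 - 0.277·0.518) = 501 - 0.277·652.
So N1* = 320/0.857 = 374, and then N2* = 652 - 0.518·374 = 458.

N1* ≈ 374, N2* ≈ 458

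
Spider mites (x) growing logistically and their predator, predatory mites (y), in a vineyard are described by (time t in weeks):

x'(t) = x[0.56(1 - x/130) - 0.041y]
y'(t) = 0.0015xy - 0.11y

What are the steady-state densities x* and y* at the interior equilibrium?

x* ≈ 73.3, y* ≈ 5.95

From dy/dt = 0 with y > 0: 0.0015x* = 0.11, so x* = 73.3.
Substitute into dx/dt = 0: 0.56(1 - 73.3/130) = 0.041y*.
The bracket is 0.436, giving y* = 0.244/0.041 = 5.95.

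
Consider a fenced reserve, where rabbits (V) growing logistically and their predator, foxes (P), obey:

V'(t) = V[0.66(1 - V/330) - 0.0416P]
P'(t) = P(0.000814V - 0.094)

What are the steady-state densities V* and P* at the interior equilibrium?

V* ≈ 115, P* ≈ 10.3

From dP/dt = 0 with P > 0: 0.000814V* = 0.094, so V* = 115.
Substitute into dV/dt = 0: 0.66(1 - 115/330) = 0.0416P*.
The bracket is 0.65, giving P* = 0.429/0.0416 = 10.3.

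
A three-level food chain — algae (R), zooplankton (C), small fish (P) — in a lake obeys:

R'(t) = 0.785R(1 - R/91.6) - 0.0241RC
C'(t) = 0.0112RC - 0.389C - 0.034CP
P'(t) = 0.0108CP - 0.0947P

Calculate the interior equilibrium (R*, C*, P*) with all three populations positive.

R* ≈ 66.9, C* ≈ 8.77, P* ≈ 10.6

From dP/dt = 0: 0.0108C* = 0.0947, so C* = 8.77.
From dR/dt = 0: 0.785(1 - R*/91.6) = 0.0241·8.77, giving R* = 91.6·(1 - 0.269) = 66.9.
From dC/dt = 0: 0.0112·66.9 - 0.389 = 0.034P*, so P* = 0.361/0.034 = 10.6.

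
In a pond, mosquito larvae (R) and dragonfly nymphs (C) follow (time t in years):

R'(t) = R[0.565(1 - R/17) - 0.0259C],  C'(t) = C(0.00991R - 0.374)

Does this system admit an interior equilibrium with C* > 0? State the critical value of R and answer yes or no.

Threshold R = 37.7; K < 37.7, so no, the predator goes extinct.

The predator equation gives dC/dt > 0 only when R > 0.374/0.00991 = 37.7.
Without the predator, R → K = 17. Since 17 < 37.7, the predator cannot invade.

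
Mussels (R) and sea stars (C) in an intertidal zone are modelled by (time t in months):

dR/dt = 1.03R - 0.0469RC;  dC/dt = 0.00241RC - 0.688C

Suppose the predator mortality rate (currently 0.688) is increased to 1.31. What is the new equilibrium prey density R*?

At the interior fixed point, setting dC/dt = 0 with C > 0 fixes R* = (predator death rate)/(RC coefficient) — independent of the other coefficients.
With the change, R* = 1.31/0.00241 = 544; it rises from 285.

R* ≈ 544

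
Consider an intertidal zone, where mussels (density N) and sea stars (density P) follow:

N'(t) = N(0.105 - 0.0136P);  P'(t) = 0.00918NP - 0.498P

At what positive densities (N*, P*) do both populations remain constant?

N* ≈ 54.2, P* ≈ 7.72

Set dP/dt = 0 with P > 0: 0.00918N - 0.498 = 0, so N* = 0.498/0.00918 = 54.2.
Set dN/dt = 0 with N > 0: 0.105 - 0.0136P = 0, so P* = 0.105/0.0136 = 7.72.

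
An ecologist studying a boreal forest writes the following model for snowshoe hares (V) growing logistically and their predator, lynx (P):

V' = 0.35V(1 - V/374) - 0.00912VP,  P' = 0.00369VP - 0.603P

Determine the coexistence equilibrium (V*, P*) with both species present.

From dP/dt = 0 with P > 0: 0.00369V* = 0.603, so V* = 163.
Substitute into dV/dt = 0: 0.35(1 - 163/374) = 0.00912P*.
The bracket is 0.563, giving P* = 0.197/0.00912 = 21.6.

V* ≈ 163, P* ≈ 21.6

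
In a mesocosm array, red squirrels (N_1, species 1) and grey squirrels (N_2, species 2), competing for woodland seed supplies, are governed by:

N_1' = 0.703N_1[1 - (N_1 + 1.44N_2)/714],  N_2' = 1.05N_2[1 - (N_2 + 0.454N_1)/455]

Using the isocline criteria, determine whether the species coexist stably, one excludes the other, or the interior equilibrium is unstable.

Compare the nullcline intercepts: K1/α12 = 714/1.44 = 496 > K2 = 455; K2/α21 = 455/0.454 = 1000 > K1 = 714.
Since both inequalities hold, each species can invade when rare, so the interior equilibrium is stable.

stable coexistence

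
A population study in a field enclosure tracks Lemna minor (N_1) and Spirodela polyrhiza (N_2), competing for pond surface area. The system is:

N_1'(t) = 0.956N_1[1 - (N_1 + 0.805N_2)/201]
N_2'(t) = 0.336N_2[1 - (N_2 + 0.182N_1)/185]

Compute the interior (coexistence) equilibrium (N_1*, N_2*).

N_1* ≈ 61, N_2* ≈ 174

Setting both brackets to zero gives the nullclines N_1 + 0.805N_2 = 201 and 0.182N_1 + N_2 = 185.
Substituting N_2 = 185 - 0.182N_1 into the first: N_1(1 - 0.805·0.182) = 201 - 0.805·185.
So N_1* = 52.1/0.853 = 61, and then N_2* = 185 - 0.182·61 = 174.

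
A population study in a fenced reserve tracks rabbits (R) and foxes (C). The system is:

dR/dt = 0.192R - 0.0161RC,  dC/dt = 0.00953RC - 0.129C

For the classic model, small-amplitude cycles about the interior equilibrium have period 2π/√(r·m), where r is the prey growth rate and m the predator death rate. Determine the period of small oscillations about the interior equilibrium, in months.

T ≈ 39.9 months

Here r = 0.192 and m = 0.129, so r·m = 0.0248.
ω = √0.0248 = 0.157 per month, hence T = 2π/ω ≈ 39.9 months.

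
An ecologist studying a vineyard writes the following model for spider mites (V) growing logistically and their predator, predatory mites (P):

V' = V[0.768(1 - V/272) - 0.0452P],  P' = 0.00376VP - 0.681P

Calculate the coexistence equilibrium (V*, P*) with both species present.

From dP/dt = 0 with P > 0: 0.00376V* = 0.681, so V* = 181.
Substitute into dV/dt = 0: 0.768(1 - 181/272) = 0.0452P*.
The bracket is 0.334, giving P* = 0.257/0.0452 = 5.68.

V* ≈ 181, P* ≈ 5.68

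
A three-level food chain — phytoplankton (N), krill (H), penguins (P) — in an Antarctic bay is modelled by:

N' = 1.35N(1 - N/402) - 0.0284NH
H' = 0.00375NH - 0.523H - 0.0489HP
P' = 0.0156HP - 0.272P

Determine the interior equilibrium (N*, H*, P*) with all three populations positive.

N* ≈ 255, H* ≈ 17.4, P* ≈ 8.83

From dP/dt = 0: 0.0156H* = 0.272, so H* = 17.4.
From dN/dt = 0: 1.35(1 - N*/402) = 0.0284·17.4, giving N* = 402·(1 - 0.367) = 255.
From dH/dt = 0: 0.00375·255 - 0.523 = 0.0489P*, so P* = 0.432/0.0489 = 8.83.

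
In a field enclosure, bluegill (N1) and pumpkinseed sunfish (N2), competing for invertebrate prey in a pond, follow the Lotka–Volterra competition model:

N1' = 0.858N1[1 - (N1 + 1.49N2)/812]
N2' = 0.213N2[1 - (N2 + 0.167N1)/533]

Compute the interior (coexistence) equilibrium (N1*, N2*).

Setting both brackets to zero gives the nullclines N1 + 1.49N2 = 812 and 0.167N1 + N2 = 533.
Substituting N2 = 533 - 0.167N1 into the first: N1(1 - 1.49·0.167) = 812 - 1.49·533.
So N1* = 17.8/0.751 = 23.7, and then N2* = 533 - 0.167·23.7 = 529.

N1* ≈ 23.7, N2* ≈ 529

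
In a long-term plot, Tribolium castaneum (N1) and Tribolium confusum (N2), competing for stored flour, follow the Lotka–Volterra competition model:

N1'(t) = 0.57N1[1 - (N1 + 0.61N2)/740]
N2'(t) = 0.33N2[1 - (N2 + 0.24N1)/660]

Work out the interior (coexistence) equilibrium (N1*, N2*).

Setting both brackets to zero gives the nullclines N1 + 0.61N2 = 740 and 0.24N1 + N2 = 660.
Substituting N2 = 660 - 0.24N1 into the first: N1(1 - 0.61·0.24) = 740 - 0.61·660.
So N1* = 337/0.854 = 395, and then N2* = 660 - 0.24·395 = 565.

N1* ≈ 395, N2* ≈ 565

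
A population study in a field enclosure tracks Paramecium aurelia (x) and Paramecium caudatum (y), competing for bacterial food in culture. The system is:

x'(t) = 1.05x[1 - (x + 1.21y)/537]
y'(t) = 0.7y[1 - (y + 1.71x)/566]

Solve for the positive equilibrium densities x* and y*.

x* ≈ 138, y* ≈ 330

Setting both brackets to zero gives the nullclines x + 1.21y = 537 and 1.71x + y = 566.
Substituting y = 566 - 1.71x into the first: x(1 - 1.21·1.71) = 537 - 1.21·566.
So x* = -148/-1.07 = 138, and then y* = 566 - 1.71·138 = 330.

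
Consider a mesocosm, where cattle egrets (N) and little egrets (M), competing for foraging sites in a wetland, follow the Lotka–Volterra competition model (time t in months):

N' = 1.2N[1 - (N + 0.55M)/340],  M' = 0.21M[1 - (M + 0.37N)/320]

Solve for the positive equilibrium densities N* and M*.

N* ≈ 206, M* ≈ 244

Setting both brackets to zero gives the nullclines N + 0.55M = 340 and 0.37N + M = 320.
Substituting M = 320 - 0.37N into the first: N(1 - 0.55·0.37) = 340 - 0.55·320.
So N* = 164/0.796 = 206, and then M* = 320 - 0.37·206 = 244.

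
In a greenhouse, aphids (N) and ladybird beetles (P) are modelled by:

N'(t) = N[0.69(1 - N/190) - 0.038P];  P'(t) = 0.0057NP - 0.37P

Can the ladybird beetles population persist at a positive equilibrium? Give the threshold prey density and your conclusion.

The predator equation gives dP/dt > 0 only when N > 0.37/0.0057 = 64.9.
Without the predator, N → K = 190. Since 190 > 64.9, the predator can invade and persist.

Threshold N = 64.9; K > 64.9, so yes, the predator persists.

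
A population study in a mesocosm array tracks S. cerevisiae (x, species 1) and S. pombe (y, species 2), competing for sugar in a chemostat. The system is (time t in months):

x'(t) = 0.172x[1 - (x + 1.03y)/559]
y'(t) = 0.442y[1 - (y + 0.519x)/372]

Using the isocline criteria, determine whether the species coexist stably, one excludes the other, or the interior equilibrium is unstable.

stable coexistence

Compare the nullcline intercepts: K1/α12 = 559/1.03 = 543 > K2 = 372; K2/α21 = 372/0.519 = 717 > K1 = 559.
Since both inequalities hold, each species can invade when rare, so the interior equilibrium is stable.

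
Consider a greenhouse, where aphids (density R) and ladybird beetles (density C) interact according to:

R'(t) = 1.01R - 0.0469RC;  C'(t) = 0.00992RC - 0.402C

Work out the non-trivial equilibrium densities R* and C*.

Set dC/dt = 0 with C > 0: 0.00992R - 0.402 = 0, so R* = 0.402/0.00992 = 40.5.
Set dR/dt = 0 with R > 0: 1.01 - 0.0469C = 0, so C* = 1.01/0.0469 = 21.5.

R* ≈ 40.5, C* ≈ 21.5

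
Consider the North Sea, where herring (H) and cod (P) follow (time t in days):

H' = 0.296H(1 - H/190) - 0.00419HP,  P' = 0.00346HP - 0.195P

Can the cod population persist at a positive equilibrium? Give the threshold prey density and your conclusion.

The predator equation gives dP/dt > 0 only when H > 0.195/0.00346 = 56.4.
Without the predator, H → K = 190. Since 190 > 56.4, the predator can invade and persist.

Threshold H = 56.4; K > 56.4, so yes, the predator persists.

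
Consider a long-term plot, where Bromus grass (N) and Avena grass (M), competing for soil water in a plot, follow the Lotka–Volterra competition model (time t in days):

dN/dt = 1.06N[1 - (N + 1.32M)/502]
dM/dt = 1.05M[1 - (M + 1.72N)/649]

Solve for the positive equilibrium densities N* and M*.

Setting both brackets to zero gives the nullclines N + 1.32M = 502 and 1.72N + M = 649.
Substituting M = 649 - 1.72N into the first: N(1 - 1.32·1.72) = 502 - 1.32·649.
So N* = -355/-1.27 = 279, and then M* = 649 - 1.72·279 = 169.

N* ≈ 279, M* ≈ 169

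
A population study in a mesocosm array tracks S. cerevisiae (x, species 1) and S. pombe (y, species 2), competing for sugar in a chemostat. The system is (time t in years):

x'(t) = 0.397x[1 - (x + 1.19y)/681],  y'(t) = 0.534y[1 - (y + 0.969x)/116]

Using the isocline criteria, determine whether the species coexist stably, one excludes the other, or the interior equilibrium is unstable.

species 1 excludes species 2

Compare the nullcline intercepts: K1/α12 = 681/1.19 = 572 > K2 = 116; K2/α21 = 116/0.969 = 120 < K1 = 681.
Since the inequalities point opposite ways, species 1 can invade but species 2 cannot.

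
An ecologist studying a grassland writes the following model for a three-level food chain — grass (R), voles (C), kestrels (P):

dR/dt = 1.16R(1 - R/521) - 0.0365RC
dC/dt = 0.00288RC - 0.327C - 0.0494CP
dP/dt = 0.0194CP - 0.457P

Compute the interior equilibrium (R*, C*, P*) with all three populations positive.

From dP/dt = 0: 0.0194C* = 0.457, so C* = 23.6.
From dR/dt = 0: 1.16(1 - R*/521) = 0.0365·23.6, giving R* = 521·(1 - 0.741) = 135.
From dC/dt = 0: 0.00288·135 - 0.327 = 0.0494P*, so P* = 0.0613/0.0494 = 1.24.

R* ≈ 135, C* ≈ 23.6, P* ≈ 1.24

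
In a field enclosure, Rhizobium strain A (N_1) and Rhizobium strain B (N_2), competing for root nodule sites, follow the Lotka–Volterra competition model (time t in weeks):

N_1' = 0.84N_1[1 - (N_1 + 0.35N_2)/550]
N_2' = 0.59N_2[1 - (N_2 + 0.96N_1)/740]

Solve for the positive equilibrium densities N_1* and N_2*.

N_1* ≈ 438, N_2* ≈ 319

Setting both brackets to zero gives the nullclines N_1 + 0.35N_2 = 550 and 0.96N_1 + N_2 = 740.
Substituting N_2 = 740 - 0.96N_1 into the first: N_1(1 - 0.35·0.96) = 550 - 0.35·740.
So N_1* = 291/0.664 = 438, and then N_2* = 740 - 0.96·438 = 319.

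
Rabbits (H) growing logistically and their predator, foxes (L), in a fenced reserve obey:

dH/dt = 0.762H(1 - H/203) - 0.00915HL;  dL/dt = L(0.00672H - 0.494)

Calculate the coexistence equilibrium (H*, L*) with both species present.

H* ≈ 73.5, L* ≈ 53.1

From dL/dt = 0 with L > 0: 0.00672H* = 0.494, so H* = 73.5.
Substitute into dH/dt = 0: 0.762(1 - 73.5/203) = 0.00915L*.
The bracket is 0.638, giving L* = 0.486/0.00915 = 53.1.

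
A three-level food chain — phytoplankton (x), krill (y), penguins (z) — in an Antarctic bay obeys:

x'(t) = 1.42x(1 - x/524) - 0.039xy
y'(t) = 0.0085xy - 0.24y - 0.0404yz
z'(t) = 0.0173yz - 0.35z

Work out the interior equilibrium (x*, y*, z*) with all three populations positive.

From dz/dt = 0: 0.0173y* = 0.35, so y* = 20.2.
From dx/dt = 0: 1.42(1 - x*/524) = 0.039·20.2, giving x* = 524·(1 - 0.556) = 233.
From dy/dt = 0: 0.0085·233 - 0.24 = 0.0404z*, so z* = 1.74/0.0404 = 43.

x* ≈ 233, y* ≈ 20.2, z* ≈ 43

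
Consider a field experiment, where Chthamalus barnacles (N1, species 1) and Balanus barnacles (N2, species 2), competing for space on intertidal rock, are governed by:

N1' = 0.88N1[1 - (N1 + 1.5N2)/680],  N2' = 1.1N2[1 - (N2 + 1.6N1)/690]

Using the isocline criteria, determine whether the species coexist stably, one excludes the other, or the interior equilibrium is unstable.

Compare the nullcline intercepts: K1/α12 = 680/1.5 = 453 < K2 = 690; K2/α21 = 690/1.6 = 431 < K1 = 680.
Since both are reversed, neither can invade when rare; the interior point is a saddle.

unstable coexistence (outcome depends on initial conditions)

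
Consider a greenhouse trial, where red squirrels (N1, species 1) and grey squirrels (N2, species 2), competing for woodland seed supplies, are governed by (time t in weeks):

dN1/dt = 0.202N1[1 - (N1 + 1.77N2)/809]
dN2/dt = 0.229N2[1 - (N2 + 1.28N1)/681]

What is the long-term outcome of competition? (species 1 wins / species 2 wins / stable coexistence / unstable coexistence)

unstable coexistence (outcome depends on initial conditions)

Compare the nullcline intercepts: K1/α12 = 809/1.77 = 457 < K2 = 681; K2/α21 = 681/1.28 = 532 < K1 = 809.
Since both are reversed, neither can invade when rare; the interior point is a saddle.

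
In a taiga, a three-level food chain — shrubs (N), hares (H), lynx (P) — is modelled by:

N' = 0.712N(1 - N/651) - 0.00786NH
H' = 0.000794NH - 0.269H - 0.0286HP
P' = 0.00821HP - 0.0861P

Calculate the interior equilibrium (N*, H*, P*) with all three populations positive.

N* ≈ 576, H* ≈ 10.5, P* ≈ 6.58

From dP/dt = 0: 0.00821H* = 0.0861, so H* = 10.5.
From dN/dt = 0: 0.712(1 - N*/651) = 0.00786·10.5, giving N* = 651·(1 - 0.116) = 576.
From dH/dt = 0: 0.000794·576 - 0.269 = 0.0286P*, so P* = 0.188/0.0286 = 6.58.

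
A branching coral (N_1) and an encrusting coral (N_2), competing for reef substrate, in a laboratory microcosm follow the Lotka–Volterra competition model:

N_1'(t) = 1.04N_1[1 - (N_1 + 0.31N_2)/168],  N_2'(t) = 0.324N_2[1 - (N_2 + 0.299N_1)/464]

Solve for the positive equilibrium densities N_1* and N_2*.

Setting both brackets to zero gives the nullclines N_1 + 0.31N_2 = 168 and 0.299N_1 + N_2 = 464.
Substituting N_2 = 464 - 0.299N_1 into the first: N_1(1 - 0.31·0.299) = 168 - 0.31·464.
So N_1* = 24.2/0.907 = 26.6, and then N_2* = 464 - 0.299·26.6 = 456.

N_1* ≈ 26.6, N_2* ≈ 456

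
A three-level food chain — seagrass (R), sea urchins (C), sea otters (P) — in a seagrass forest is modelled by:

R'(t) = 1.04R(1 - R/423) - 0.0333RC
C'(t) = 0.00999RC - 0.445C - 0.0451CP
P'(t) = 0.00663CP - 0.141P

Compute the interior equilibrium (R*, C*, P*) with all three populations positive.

From dP/dt = 0: 0.00663C* = 0.141, so C* = 21.3.
From dR/dt = 0: 1.04(1 - R*/423) = 0.0333·21.3, giving R* = 423·(1 - 0.681) = 135.
From dC/dt = 0: 0.00999·135 - 0.445 = 0.0451P*, so P* = 0.903/0.0451 = 20.

R* ≈ 135, C* ≈ 21.3, P* ≈ 20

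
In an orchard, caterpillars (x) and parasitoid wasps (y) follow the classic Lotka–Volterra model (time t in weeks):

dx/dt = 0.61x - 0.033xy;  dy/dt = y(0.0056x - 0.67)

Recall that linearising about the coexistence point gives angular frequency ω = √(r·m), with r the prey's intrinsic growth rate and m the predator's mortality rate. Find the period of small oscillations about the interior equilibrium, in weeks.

T ≈ 9.83 weeks

Here r = 0.61 and m = 0.67, so r·m = 0.409.
ω = √0.409 = 0.639 per week, hence T = 2π/ω ≈ 9.83 weeks.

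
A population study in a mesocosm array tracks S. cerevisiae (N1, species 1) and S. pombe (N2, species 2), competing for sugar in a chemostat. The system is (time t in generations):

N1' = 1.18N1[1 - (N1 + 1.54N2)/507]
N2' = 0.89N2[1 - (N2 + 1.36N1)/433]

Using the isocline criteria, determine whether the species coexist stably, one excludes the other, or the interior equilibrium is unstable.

Compare the nullcline intercepts: K1/α12 = 507/1.54 = 329 < K2 = 433; K2/α21 = 433/1.36 = 318 < K1 = 507.
Since both are reversed, neither can invade when rare; the interior point is a saddle.

unstable coexistence (outcome depends on initial conditions)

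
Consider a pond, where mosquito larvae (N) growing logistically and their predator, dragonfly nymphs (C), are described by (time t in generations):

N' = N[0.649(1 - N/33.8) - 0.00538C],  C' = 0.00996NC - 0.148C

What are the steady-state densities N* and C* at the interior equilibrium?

From dC/dt = 0 with C > 0: 0.00996N* = 0.148, so N* = 14.9.
Substitute into dN/dt = 0: 0.649(1 - 14.9/33.8) = 0.00538C*.
The bracket is 0.56, giving C* = 0.364/0.00538 = 67.6.

N* ≈ 14.9, C* ≈ 67.6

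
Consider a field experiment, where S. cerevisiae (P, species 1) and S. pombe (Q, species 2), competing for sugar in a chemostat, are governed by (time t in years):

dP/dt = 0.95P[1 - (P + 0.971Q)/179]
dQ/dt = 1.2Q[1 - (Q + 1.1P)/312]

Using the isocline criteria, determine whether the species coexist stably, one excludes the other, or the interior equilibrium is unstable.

species 2 excludes species 1

Compare the nullcline intercepts: K1/α12 = 179/0.971 = 184 < K2 = 312; K2/α21 = 312/1.1 = 284 > K1 = 179.
Since the inequalities point opposite ways, species 2 can invade but species 1 cannot.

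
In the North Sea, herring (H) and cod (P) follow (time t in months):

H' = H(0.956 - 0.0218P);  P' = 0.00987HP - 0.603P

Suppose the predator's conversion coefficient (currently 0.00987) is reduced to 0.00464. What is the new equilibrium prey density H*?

At the interior fixed point, setting dP/dt = 0 with P > 0 fixes H* = (predator death rate)/(HP coefficient) — independent of the other coefficients.
With the change, H* = 0.603/0.00464 = 130; it rises from 61.1.

H* ≈ 130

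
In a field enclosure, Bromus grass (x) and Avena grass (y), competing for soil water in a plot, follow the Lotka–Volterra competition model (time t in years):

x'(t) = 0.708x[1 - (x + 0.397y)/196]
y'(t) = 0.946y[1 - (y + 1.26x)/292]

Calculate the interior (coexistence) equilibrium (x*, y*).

Setting both brackets to zero gives the nullclines x + 0.397y = 196 and 1.26x + y = 292.
Substituting y = 292 - 1.26x into the first: x(1 - 0.397·1.26) = 196 - 0.397·292.
So x* = 80.1/0.5 = 160, and then y* = 292 - 1.26·160 = 90.1.

x* ≈ 160, y* ≈ 90.1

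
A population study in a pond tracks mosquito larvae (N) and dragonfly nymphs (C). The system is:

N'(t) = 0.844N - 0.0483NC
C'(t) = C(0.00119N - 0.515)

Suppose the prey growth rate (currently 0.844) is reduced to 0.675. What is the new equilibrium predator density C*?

C* ≈ 14

At the interior fixed point, setting dN/dt = 0 with N > 0 fixes C* = (prey growth rate)/(NC coefficient) — independent of the other coefficients.
With the change, C* = 0.675/0.0483 = 14; it falls from 17.5.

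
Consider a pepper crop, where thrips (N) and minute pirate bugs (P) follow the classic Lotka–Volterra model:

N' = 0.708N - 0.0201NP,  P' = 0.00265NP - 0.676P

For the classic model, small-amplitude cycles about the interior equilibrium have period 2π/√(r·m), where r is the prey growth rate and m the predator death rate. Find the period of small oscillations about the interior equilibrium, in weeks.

T ≈ 9.08 weeks

Here r = 0.708 and m = 0.676, so r·m = 0.479.
ω = √0.479 = 0.692 per week, hence T = 2π/ω ≈ 9.08 weeks.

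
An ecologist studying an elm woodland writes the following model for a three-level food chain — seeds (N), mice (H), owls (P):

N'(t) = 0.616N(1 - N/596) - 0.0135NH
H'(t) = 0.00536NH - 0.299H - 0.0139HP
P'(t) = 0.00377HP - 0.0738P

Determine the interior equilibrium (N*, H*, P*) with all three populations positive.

N* ≈ 340, H* ≈ 19.6, P* ≈ 110

From dP/dt = 0: 0.00377H* = 0.0738, so H* = 19.6.
From dN/dt = 0: 0.616(1 - N*/596) = 0.0135·19.6, giving N* = 596·(1 - 0.429) = 340.
From dH/dt = 0: 0.00536·340 - 0.299 = 0.0139P*, so P* = 1.53/0.0139 = 110.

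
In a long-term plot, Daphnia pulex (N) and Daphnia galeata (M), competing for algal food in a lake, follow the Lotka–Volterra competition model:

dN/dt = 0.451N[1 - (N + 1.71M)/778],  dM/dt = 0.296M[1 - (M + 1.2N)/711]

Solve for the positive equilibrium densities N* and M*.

N* ≈ 416, M* ≈ 212

Setting both brackets to zero gives the nullclines N + 1.71M = 778 and 1.2N + M = 711.
Substituting M = 711 - 1.2N into the first: N(1 - 1.71·1.2) = 778 - 1.71·711.
So N* = -438/-1.05 = 416, and then M* = 711 - 1.2·416 = 212.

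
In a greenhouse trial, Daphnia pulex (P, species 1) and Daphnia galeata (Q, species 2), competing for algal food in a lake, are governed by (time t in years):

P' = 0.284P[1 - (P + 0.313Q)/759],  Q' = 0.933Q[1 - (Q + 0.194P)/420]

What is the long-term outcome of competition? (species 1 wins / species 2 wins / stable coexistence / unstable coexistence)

stable coexistence

Compare the nullcline intercepts: K1/α12 = 759/0.313 = 2420 > K2 = 420; K2/α21 = 420/0.194 = 2160 > K1 = 759.
Since both inequalities hold, each species can invade when rare, so the interior equilibrium is stable.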